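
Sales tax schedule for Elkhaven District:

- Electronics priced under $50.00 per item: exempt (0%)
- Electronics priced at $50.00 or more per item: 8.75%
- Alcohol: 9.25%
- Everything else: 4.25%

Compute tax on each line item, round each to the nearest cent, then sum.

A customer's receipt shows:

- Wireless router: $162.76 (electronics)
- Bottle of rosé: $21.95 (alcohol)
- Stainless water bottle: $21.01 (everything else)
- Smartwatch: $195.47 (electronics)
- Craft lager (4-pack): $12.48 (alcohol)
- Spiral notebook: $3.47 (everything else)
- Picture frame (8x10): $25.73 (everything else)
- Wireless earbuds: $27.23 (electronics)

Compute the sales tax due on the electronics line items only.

Wireless router $162.76: electronics, $50.00 or more → 8.75% → $14.24
Smartwatch $195.47: electronics, $50.00 or more → 8.75% → $17.10
Wireless earbuds $27.23: electronics, under $50.00 → 0% → $0.00
Tax on electronics = $14.24 + $17.10 + $0.00 = $31.34

$31.34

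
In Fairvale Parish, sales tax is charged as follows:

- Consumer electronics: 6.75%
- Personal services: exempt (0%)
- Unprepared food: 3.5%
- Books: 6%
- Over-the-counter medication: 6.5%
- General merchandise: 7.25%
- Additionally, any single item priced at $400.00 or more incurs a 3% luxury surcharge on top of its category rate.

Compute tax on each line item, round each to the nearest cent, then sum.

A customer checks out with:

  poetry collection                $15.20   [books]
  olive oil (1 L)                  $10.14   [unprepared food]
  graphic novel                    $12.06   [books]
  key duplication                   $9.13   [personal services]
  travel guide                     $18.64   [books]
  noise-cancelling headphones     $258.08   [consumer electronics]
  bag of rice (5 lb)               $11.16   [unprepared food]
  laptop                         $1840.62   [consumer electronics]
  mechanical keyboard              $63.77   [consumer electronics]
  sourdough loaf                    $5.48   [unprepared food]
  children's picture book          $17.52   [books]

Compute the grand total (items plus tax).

$2467.71

Poetry collection $15.20: books → 6% → $0.91
Olive oil (1 L) $10.14: unprepared food → 3.5% → $0.35
Graphic novel $12.06: books → 6% → $0.72
Key duplication $9.13: personal services → 0% → $0.00
Travel guide $18.64: books → 6% → $1.12
Noise-cancelling headphones $258.08: consumer electronics → 6.75% → $17.42
Bag of rice (5 lb) $11.16: unprepared food → 3.5% → $0.39
Laptop $1840.62: consumer electronics → 6.75% + 3% surcharge = 9.75% → $179.46
Mechanical keyboard $63.77: consumer electronics → 6.75% → $4.30
Sourdough loaf $5.48: unprepared food → 3.5% → $0.19
Children's picture book $17.52: books → 6% → $1.05
Subtotal = $2261.80; tax = $205.91; total due = $2467.71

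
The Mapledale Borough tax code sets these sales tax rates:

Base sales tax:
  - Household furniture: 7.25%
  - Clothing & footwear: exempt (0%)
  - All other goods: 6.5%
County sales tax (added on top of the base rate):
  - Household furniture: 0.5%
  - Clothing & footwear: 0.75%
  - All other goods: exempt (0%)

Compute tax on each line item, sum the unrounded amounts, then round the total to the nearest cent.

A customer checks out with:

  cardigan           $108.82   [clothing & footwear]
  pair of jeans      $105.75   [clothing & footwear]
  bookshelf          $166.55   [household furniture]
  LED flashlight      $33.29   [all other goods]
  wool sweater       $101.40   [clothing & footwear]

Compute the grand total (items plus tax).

Cardigan $108.82: clothing & footwear → 0% + 0.75% county = 0.75% → $0.81615
Pair of jeans $105.75: clothing & footwear → 0% + 0.75% county = 0.75% → $0.793125
Bookshelf $166.55: household furniture → 7.25% + 0.5% county = 7.75% → $12.907625
LED flashlight $33.29: all other goods → 6.5% + 0% county = 6.5% → $2.16385
Wool sweater $101.40: clothing & footwear → 0% + 0.75% county = 0.75% → $0.7605
Subtotal = $515.81; unrounded tax = $17.44125 → $17.44; total due = $533.25

$533.25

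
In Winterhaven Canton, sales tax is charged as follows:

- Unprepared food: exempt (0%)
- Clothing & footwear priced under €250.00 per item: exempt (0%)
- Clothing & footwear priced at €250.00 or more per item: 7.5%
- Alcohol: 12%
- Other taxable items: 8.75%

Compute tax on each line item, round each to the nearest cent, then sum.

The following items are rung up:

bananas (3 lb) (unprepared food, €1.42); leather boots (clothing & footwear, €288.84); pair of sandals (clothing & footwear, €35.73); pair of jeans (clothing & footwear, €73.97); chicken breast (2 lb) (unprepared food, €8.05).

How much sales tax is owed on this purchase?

€21.66

Bananas (3 lb) €1.42: unprepared food → 0% → €0.00
Leather boots €288.84: clothing & footwear, €250.00 or more → 7.5% → €21.66
Pair of sandals €35.73: clothing & footwear, under €250.00 → 0% → €0.00
Pair of jeans €73.97: clothing & footwear, under €250.00 → 0% → €0.00
Chicken breast (2 lb) €8.05: unprepared food → 0% → €0.00
Total tax = €21.66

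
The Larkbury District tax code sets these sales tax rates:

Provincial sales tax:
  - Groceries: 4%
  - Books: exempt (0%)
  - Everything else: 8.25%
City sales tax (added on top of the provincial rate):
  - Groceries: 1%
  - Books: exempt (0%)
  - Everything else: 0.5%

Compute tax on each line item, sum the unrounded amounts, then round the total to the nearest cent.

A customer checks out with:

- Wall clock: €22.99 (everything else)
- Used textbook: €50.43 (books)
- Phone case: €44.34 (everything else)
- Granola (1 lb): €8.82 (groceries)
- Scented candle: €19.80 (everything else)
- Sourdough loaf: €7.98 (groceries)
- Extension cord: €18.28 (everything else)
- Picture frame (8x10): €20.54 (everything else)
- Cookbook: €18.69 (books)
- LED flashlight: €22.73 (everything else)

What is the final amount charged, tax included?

€248.45

Wall clock €22.99: everything else → 8.25% + 0.5% city = 8.75% → €2.011625
Used textbook €50.43: books → 0% + 0% city = 0% → €0.00
Phone case €44.34: everything else → 8.25% + 0.5% city = 8.75% → €3.87975
Granola (1 lb) €8.82: groceries → 4% + 1% city = 5% → €0.441
Scented candle €19.80: everything else → 8.25% + 0.5% city = 8.75% → €1.7325
Sourdough loaf €7.98: groceries → 4% + 1% city = 5% → €0.399
Extension cord €18.28: everything else → 8.25% + 0.5% city = 8.75% → €1.5995
Picture frame (8x10) €20.54: everything else → 8.25% + 0.5% city = 8.75% → €1.79725
Cookbook €18.69: books → 0% + 0% city = 0% → €0.00
LED flashlight €22.73: everything else → 8.25% + 0.5% city = 8.75% → €1.988875
Subtotal = €234.60; unrounded tax = €13.8495 → €13.85; total due = €248.45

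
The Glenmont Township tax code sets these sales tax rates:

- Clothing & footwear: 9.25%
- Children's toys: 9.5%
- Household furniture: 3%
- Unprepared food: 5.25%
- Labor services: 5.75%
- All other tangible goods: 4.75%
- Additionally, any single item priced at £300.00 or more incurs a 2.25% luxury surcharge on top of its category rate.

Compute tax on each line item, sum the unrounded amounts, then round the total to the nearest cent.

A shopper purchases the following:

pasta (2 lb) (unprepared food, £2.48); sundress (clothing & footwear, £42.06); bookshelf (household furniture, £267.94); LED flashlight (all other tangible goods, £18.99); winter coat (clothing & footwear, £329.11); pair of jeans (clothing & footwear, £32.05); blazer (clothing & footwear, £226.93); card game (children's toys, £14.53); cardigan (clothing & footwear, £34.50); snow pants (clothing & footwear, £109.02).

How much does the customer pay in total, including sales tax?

Pasta (2 lb) £2.48: unprepared food → 5.25% → £0.1302
Sundress £42.06: clothing & footwear → 9.25% → £3.89055
Bookshelf £267.94: household furniture → 3% → £8.0382
LED flashlight £18.99: all other tangible goods → 4.75% → £0.902025
Winter coat £329.11: clothing & footwear → 9.25% + 2.25% surcharge = 11.5% → £37.84765
Pair of jeans £32.05: clothing & footwear → 9.25% → £2.964625
Blazer £226.93: clothing & footwear → 9.25% → £20.991025
Card game £14.53: children's toys → 9.5% → £1.38035
Cardigan £34.50: clothing & footwear → 9.25% → £3.19125
Snow pants £109.02: clothing & footwear → 9.25% → £10.08435
Subtotal = £1077.61; unrounded tax = £89.420225 → £89.42; total due = £1167.03

£1167.03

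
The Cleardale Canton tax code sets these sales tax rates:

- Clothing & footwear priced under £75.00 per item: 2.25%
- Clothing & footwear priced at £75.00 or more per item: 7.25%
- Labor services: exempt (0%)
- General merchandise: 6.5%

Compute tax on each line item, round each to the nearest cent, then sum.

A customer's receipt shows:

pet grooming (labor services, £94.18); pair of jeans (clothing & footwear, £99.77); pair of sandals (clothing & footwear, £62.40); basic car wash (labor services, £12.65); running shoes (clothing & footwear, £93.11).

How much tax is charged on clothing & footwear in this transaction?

£15.38

Pair of jeans £99.77: clothing & footwear, £75.00 or more → 7.25% → £7.23
Pair of sandals £62.40: clothing & footwear, under £75.00 → 2.25% → £1.40
Running shoes £93.11: clothing & footwear, £75.00 or more → 7.25% → £6.75
Tax on clothing & footwear = £7.23 + £1.40 + £6.75 = £15.38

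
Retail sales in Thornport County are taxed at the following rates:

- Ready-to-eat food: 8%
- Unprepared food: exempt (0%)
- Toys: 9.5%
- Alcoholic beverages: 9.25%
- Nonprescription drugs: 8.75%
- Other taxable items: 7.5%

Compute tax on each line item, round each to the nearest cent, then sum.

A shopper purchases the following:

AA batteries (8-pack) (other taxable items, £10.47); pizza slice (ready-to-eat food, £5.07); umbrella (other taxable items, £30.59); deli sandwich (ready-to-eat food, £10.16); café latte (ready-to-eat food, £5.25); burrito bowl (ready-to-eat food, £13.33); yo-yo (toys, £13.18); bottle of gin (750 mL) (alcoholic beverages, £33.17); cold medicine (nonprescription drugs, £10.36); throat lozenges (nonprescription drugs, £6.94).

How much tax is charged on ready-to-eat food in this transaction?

Pizza slice £5.07: ready-to-eat food → 8% → £0.41
Deli sandwich £10.16: ready-to-eat food → 8% → £0.81
Café latte £5.25: ready-to-eat food → 8% → £0.42
Burrito bowl £13.33: ready-to-eat food → 8% → £1.07
Tax on ready-to-eat food = £0.41 + £0.81 + £0.42 + £1.07 = £2.71

£2.71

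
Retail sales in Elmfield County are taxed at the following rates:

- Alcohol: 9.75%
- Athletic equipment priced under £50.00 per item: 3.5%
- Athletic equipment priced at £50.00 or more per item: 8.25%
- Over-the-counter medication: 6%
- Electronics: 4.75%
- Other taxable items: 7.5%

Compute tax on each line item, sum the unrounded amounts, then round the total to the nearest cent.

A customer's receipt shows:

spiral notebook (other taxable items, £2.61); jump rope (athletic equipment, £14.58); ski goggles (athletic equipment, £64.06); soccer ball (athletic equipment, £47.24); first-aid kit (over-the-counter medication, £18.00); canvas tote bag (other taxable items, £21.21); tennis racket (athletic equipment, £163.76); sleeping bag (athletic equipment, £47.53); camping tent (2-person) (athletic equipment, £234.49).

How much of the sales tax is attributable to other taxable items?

Spiral notebook £2.61: other taxable items → 7.5% → £0.19575
Canvas tote bag £21.21: other taxable items → 7.5% → £1.59075
Tax on other taxable items: unrounded sum = £1.7865 → £1.79

£1.79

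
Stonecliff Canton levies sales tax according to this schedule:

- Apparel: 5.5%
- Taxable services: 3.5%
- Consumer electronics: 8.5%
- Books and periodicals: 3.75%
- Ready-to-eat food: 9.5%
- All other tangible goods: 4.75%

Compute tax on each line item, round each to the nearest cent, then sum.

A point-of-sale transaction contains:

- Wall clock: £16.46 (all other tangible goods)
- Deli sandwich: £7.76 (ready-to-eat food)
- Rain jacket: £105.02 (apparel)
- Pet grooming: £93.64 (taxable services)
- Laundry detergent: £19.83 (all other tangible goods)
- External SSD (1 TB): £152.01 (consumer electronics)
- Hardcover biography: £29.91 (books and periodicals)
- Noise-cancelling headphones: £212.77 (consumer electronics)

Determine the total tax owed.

£43.65

Wall clock £16.46: all other tangible goods → 4.75% → £0.78
Deli sandwich £7.76: ready-to-eat food → 9.5% → £0.74
Rain jacket £105.02: apparel → 5.5% → £5.78
Pet grooming £93.64: taxable services → 3.5% → £3.28
Laundry detergent £19.83: all other tangible goods → 4.75% → £0.94
External SSD (1 TB) £152.01: consumer electronics → 8.5% → £12.92
Hardcover biography £29.91: books and periodicals → 3.75% → £1.12
Noise-cancelling headphones £212.77: consumer electronics → 8.5% → £18.09
Total tax = £0.78 + £0.74 + £5.78 + £3.28 + £0.94 + £12.92 + £1.12 + £18.09 = £43.65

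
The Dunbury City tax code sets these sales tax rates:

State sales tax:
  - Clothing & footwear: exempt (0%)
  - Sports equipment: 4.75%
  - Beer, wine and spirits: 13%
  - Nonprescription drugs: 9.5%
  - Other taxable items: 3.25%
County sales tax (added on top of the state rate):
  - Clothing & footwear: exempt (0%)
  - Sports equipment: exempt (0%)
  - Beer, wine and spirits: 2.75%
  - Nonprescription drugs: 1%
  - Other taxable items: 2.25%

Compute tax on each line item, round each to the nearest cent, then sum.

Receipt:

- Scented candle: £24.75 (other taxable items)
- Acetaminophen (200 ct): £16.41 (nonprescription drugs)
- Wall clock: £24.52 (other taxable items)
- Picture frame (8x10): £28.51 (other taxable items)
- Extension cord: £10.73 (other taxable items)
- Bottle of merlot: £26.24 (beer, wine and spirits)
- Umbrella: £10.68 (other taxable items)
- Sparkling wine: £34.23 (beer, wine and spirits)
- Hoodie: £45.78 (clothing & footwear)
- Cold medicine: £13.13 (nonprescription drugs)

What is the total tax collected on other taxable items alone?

£5.46

Scented candle £24.75: other taxable items → 3.25% + 2.25% county = 5.5% → £1.36
Wall clock £24.52: other taxable items → 3.25% + 2.25% county = 5.5% → £1.35
Picture frame (8x10) £28.51: other taxable items → 3.25% + 2.25% county = 5.5% → £1.57
Extension cord £10.73: other taxable items → 3.25% + 2.25% county = 5.5% → £0.59
Umbrella £10.68: other taxable items → 3.25% + 2.25% county = 5.5% → £0.59
Tax on other taxable items = £1.36 + £1.35 + £1.57 + £0.59 + £0.59 = £5.46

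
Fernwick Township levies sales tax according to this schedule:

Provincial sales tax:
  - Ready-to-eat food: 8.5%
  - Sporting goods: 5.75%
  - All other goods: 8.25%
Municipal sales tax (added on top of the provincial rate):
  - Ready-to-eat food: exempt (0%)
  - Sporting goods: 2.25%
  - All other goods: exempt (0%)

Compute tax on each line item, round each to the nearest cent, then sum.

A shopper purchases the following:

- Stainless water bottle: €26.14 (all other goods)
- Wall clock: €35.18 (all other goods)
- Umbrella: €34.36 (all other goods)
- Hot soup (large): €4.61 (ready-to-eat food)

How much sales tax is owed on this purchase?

Stainless water bottle €26.14: all other goods → 8.25% + 0% municipal = 8.25% → €2.16
Wall clock €35.18: all other goods → 8.25% + 0% municipal = 8.25% → €2.90
Umbrella €34.36: all other goods → 8.25% + 0% municipal = 8.25% → €2.83
Hot soup (large) €4.61: ready-to-eat food → 8.5% + 0% municipal = 8.5% → €0.39
Total tax = €2.16 + €2.90 + €2.83 + €0.39 = €8.28

€8.28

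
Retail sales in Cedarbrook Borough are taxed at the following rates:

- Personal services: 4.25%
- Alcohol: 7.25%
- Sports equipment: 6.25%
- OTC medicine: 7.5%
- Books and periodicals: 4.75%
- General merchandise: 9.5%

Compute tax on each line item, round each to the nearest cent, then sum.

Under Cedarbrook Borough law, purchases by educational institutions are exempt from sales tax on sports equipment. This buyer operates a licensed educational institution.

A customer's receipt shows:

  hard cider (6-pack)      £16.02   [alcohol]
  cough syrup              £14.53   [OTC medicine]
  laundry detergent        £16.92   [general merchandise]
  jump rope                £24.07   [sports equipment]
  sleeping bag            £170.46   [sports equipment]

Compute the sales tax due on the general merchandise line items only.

£1.61

Laundry detergent £16.92: general merchandise → 9.5% → £1.61
Tax on general merchandise = £1.61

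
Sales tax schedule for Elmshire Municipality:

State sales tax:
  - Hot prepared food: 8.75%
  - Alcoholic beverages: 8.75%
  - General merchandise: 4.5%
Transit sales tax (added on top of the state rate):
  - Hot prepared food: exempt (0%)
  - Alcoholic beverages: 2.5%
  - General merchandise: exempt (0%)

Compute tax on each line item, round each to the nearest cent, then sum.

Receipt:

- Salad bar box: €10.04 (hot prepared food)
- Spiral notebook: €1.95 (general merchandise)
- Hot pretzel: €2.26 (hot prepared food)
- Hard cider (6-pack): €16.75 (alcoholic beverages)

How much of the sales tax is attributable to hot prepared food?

Salad bar box €10.04: hot prepared food → 8.75% + 0% transit = 8.75% → €0.88
Hot pretzel €2.26: hot prepared food → 8.75% + 0% transit = 8.75% → €0.20
Tax on hot prepared food = €0.88 + €0.20 = €1.08

€1.08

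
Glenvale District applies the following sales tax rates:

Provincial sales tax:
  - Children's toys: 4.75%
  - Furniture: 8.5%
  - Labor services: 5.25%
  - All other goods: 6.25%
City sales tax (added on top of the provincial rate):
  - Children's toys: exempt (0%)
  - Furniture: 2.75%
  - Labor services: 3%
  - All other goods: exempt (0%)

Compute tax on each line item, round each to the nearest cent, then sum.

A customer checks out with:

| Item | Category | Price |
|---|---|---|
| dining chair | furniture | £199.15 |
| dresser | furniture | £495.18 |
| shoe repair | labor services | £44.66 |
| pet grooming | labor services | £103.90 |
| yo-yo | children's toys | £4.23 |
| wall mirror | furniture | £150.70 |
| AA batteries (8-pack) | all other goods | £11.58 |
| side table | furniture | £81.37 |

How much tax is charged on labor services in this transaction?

£12.25

Shoe repair £44.66: labor services → 5.25% + 3% city = 8.25% → £3.68
Pet grooming £103.90: labor services → 5.25% + 3% city = 8.25% → £8.57
Tax on labor services = £3.68 + £8.57 = £12.25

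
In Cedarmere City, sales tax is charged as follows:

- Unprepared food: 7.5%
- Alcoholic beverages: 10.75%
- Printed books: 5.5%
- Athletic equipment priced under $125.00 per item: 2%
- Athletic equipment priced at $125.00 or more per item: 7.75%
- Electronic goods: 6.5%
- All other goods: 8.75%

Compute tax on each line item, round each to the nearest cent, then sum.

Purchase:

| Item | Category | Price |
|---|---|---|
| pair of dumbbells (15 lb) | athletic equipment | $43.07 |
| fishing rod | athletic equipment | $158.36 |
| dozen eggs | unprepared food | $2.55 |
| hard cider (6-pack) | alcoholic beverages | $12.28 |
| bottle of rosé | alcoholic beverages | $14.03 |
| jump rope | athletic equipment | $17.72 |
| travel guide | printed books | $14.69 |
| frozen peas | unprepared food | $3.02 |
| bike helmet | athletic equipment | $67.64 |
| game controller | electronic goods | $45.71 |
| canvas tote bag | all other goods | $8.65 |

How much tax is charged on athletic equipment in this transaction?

$14.83

Pair of dumbbells (15 lb) $43.07: athletic equipment, under $125.00 → 2% → $0.86
Fishing rod $158.36: athletic equipment, $125.00 or more → 7.75% → $12.27
Jump rope $17.72: athletic equipment, under $125.00 → 2% → $0.35
Bike helmet $67.64: athletic equipment, under $125.00 → 2% → $1.35
Tax on athletic equipment = $0.86 + $12.27 + $0.35 + $1.35 = $14.83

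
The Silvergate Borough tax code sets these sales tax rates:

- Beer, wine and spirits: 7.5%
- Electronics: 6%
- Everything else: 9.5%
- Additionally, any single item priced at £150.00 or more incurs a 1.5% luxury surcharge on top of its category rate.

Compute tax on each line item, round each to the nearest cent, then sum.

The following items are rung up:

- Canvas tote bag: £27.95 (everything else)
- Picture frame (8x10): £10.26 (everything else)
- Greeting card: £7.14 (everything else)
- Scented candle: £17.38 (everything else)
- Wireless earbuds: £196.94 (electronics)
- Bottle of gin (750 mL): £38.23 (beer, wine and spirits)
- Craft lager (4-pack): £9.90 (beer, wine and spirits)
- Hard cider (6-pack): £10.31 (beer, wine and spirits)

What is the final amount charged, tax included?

Canvas tote bag £27.95: everything else → 9.5% → £2.66
Picture frame (8x10) £10.26: everything else → 9.5% → £0.97
Greeting card £7.14: everything else → 9.5% → £0.68
Scented candle £17.38: everything else → 9.5% → £1.65
Wireless earbuds £196.94: electronics → 6% + 1.5% surcharge = 7.5% → £14.77
Bottle of gin (750 mL) £38.23: beer, wine and spirits → 7.5% → £2.87
Craft lager (4-pack) £9.90: beer, wine and spirits → 7.5% → £0.74
Hard cider (6-pack) £10.31: beer, wine and spirits → 7.5% → £0.77
Subtotal = £318.11; tax = £25.11; total due = £343.22

£343.22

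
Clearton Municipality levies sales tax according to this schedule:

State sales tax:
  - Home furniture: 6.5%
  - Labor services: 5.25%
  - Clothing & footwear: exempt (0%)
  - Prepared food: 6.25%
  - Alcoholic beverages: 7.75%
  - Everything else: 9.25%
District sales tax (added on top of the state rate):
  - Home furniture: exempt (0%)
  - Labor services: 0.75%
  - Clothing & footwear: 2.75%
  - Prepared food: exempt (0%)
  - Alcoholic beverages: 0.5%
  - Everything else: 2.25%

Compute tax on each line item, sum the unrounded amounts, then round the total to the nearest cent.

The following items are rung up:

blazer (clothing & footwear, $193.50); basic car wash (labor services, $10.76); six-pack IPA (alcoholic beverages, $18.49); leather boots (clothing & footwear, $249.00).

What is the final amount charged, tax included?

Blazer $193.50: clothing & footwear → 0% + 2.75% district = 2.75% → $5.32125
Basic car wash $10.76: labor services → 5.25% + 0.75% district = 6% → $0.6456
Six-pack IPA $18.49: alcoholic beverages → 7.75% + 0.5% district = 8.25% → $1.525425
Leather boots $249.00: clothing & footwear → 0% + 2.75% district = 2.75% → $6.8475
Subtotal = $471.75; unrounded tax = $14.339775 → $14.34; total due = $486.09

$486.09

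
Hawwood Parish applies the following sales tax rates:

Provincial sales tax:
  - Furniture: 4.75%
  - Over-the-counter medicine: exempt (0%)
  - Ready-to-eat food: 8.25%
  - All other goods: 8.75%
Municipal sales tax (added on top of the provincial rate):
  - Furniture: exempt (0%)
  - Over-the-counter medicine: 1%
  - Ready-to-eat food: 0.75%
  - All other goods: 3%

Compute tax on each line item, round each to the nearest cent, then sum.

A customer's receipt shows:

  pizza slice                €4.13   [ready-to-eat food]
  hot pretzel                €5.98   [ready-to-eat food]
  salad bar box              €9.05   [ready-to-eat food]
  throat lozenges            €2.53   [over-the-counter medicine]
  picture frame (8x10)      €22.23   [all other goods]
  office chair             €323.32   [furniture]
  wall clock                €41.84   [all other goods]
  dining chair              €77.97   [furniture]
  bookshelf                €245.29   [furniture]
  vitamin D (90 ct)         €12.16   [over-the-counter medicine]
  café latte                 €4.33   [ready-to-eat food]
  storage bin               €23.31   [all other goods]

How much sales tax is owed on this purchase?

€43.24

Pizza slice €4.13: ready-to-eat food → 8.25% + 0.75% municipal = 9% → €0.37
Hot pretzel €5.98: ready-to-eat food → 8.25% + 0.75% municipal = 9% → €0.54
Salad bar box €9.05: ready-to-eat food → 8.25% + 0.75% municipal = 9% → €0.81
Throat lozenges €2.53: over-the-counter medicine → 0% + 1% municipal = 1% → €0.03
Picture frame (8x10) €22.23: all other goods → 8.75% + 3% municipal = 11.75% → €2.61
Office chair €323.32: furniture → 4.75% + 0% municipal = 4.75% → €15.36
Wall clock €41.84: all other goods → 8.75% + 3% municipal = 11.75% → €4.92
Dining chair €77.97: furniture → 4.75% + 0% municipal = 4.75% → €3.70
Bookshelf €245.29: furniture → 4.75% + 0% municipal = 4.75% → €11.65
Vitamin D (90 ct) €12.16: over-the-counter medicine → 0% + 1% municipal = 1% → €0.12
Café latte €4.33: ready-to-eat food → 8.25% + 0.75% municipal = 9% → €0.39
Storage bin €23.31: all other goods → 8.75% + 3% municipal = 11.75% → €2.74
Total tax = €0.37 + €0.54 + €0.81 + €0.03 + €2.61 + €15.36 + €4.92 + €3.70 + €11.65 + €0.12 + €0.39 + €2.74 = €43.24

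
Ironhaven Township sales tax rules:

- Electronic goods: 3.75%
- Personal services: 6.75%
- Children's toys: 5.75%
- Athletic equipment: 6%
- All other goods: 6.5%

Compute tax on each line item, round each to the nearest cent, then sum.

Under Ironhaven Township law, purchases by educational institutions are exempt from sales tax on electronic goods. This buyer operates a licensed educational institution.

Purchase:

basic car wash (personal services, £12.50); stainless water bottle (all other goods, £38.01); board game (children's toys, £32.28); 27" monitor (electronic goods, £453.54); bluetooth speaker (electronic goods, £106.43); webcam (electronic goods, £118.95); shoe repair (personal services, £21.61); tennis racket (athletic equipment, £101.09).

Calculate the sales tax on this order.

Basic car wash £12.50: personal services → 6.75% → £0.84
Stainless water bottle £38.01: all other goods → 6.5% → £2.47
Board game £32.28: children's toys → 5.75% → £1.86
27" monitor £453.54: electronic goods, buyer-exempt → 0% → £0.00
Bluetooth speaker £106.43: electronic goods, buyer-exempt → 0% → £0.00
Webcam £118.95: electronic goods, buyer-exempt → 0% → £0.00
Shoe repair £21.61: personal services → 6.75% → £1.46
Tennis racket £101.09: athletic equipment → 6% → £6.07
Total tax = £0.84 + £2.47 + £1.86 + £1.46 + £6.07 = £12.70

£12.70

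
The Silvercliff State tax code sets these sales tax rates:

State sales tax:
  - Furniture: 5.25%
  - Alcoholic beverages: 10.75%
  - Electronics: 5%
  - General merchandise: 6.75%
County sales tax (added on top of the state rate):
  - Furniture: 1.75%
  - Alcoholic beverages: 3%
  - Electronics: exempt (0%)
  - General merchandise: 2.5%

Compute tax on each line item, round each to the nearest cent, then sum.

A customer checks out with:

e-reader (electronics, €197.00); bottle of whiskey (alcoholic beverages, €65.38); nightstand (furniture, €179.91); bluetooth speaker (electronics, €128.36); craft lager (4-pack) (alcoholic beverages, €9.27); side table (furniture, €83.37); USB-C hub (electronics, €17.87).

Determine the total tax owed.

€45.85

E-reader €197.00: electronics → 5% + 0% county = 5% → €9.85
Bottle of whiskey €65.38: alcoholic beverages → 10.75% + 3% county = 13.75% → €8.99
Nightstand €179.91: furniture → 5.25% + 1.75% county = 7% → €12.59
Bluetooth speaker €128.36: electronics → 5% + 0% county = 5% → €6.42
Craft lager (4-pack) €9.27: alcoholic beverages → 10.75% + 3% county = 13.75% → €1.27
Side table €83.37: furniture → 5.25% + 1.75% county = 7% → €5.84
USB-C hub €17.87: electronics → 5% + 0% county = 5% → €0.89
Total tax = €9.85 + €8.99 + €12.59 + €6.42 + €1.27 + €5.84 + €0.89 = €45.85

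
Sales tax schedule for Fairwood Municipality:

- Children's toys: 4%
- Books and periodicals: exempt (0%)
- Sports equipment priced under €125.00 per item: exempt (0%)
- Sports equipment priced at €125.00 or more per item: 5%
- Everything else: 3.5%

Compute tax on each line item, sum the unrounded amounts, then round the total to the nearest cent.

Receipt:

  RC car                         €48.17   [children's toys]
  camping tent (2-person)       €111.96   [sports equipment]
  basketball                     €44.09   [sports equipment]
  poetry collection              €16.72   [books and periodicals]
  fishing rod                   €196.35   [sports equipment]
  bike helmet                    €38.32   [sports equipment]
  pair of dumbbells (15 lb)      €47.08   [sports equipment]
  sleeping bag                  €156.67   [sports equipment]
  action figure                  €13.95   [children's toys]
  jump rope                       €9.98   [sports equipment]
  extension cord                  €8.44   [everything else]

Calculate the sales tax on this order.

€20.43

RC car €48.17: children's toys → 4% → €1.9268
Camping tent (2-person) €111.96: sports equipment, under €125.00 → 0% → €0.00
Basketball €44.09: sports equipment, under €125.00 → 0% → €0.00
Poetry collection €16.72: books and periodicals → 0% → €0.00
Fishing rod €196.35: sports equipment, €125.00 or more → 5% → €9.8175
Bike helmet €38.32: sports equipment, under €125.00 → 0% → €0.00
Pair of dumbbells (15 lb) €47.08: sports equipment, under €125.00 → 0% → €0.00
Sleeping bag €156.67: sports equipment, €125.00 or more → 5% → €7.8335
Action figure €13.95: children's toys → 4% → €0.558
Jump rope €9.98: sports equipment, under €125.00 → 0% → €0.00
Extension cord €8.44: everything else → 3.5% → €0.2954
Unrounded tax sum = €20.4312 → €20.43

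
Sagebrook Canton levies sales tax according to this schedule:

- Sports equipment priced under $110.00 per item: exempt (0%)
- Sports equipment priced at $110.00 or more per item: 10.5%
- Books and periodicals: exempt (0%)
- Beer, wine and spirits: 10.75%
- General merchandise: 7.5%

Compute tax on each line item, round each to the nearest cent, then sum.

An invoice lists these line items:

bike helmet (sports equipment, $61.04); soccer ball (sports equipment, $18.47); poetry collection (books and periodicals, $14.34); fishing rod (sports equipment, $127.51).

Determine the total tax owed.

$13.39

Bike helmet $61.04: sports equipment, under $110.00 → 0% → $0.00
Soccer ball $18.47: sports equipment, under $110.00 → 0% → $0.00
Poetry collection $14.34: books and periodicals → 0% → $0.00
Fishing rod $127.51: sports equipment, $110.00 or more → 10.5% → $13.39
Total tax = $13.39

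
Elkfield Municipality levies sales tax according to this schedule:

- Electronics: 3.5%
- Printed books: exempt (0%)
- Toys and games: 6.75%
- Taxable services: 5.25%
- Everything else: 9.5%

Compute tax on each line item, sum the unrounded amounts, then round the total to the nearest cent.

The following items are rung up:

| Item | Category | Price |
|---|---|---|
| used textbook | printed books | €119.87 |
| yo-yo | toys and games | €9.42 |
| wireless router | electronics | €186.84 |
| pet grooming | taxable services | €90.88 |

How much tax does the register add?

Used textbook €119.87: printed books → 0% → €0.00
Yo-yo €9.42: toys and games → 6.75% → €0.63585
Wireless router €186.84: electronics → 3.5% → €6.5394
Pet grooming €90.88: taxable services → 5.25% → €4.7712
Unrounded tax sum = €11.94645 → €11.95

€11.95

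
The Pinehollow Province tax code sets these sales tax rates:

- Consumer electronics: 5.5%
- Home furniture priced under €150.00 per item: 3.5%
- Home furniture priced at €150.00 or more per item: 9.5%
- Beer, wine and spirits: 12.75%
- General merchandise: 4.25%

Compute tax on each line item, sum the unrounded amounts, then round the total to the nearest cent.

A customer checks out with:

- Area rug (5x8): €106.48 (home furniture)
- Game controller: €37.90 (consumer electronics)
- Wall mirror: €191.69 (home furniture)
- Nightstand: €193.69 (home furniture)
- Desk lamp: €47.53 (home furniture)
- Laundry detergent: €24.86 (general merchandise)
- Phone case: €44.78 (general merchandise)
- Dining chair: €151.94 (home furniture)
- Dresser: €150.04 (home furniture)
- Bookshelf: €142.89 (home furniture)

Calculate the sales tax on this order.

Area rug (5x8) €106.48: home furniture, under €150.00 → 3.5% → €3.7268
Game controller €37.90: consumer electronics → 5.5% → €2.0845
Wall mirror €191.69: home furniture, €150.00 or more → 9.5% → €18.21055
Nightstand €193.69: home furniture, €150.00 or more → 9.5% → €18.40055
Desk lamp €47.53: home furniture, under €150.00 → 3.5% → €1.66355
Laundry detergent €24.86: general merchandise → 4.25% → €1.05655
Phone case €44.78: general merchandise → 4.25% → €1.90315
Dining chair €151.94: home furniture, €150.00 or more → 9.5% → €14.4343
Dresser €150.04: home furniture, €150.00 or more → 9.5% → €14.2538
Bookshelf €142.89: home furniture, under €150.00 → 3.5% → €5.00115
Unrounded tax sum = €80.7349 → €80.73

€80.73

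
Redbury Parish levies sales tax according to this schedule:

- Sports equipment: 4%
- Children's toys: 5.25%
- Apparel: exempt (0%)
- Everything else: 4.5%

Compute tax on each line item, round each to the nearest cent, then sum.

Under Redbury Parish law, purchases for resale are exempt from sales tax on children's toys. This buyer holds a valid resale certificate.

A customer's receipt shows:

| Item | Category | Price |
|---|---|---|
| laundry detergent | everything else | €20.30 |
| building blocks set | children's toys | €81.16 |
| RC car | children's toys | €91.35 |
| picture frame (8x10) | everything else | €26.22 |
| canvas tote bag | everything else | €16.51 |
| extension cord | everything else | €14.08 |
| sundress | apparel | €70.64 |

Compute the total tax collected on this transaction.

€3.46

Laundry detergent €20.30: everything else → 4.5% → €0.91
Building blocks set €81.16: children's toys, buyer-exempt → 0% → €0.00
RC car €91.35: children's toys, buyer-exempt → 0% → €0.00
Picture frame (8x10) €26.22: everything else → 4.5% → €1.18
Canvas tote bag €16.51: everything else → 4.5% → €0.74
Extension cord €14.08: everything else → 4.5% → €0.63
Sundress €70.64: apparel → 0% → €0.00
Total tax = €0.91 + €1.18 + €0.74 + €0.63 = €3.46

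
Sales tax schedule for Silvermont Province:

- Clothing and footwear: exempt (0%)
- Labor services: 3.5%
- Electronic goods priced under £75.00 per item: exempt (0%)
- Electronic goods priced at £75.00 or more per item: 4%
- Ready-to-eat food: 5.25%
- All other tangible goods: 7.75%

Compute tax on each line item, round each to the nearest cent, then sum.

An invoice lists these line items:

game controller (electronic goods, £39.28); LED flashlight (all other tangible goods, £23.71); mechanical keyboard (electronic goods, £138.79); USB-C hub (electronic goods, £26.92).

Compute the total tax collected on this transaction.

£7.39

Game controller £39.28: electronic goods, under £75.00 → 0% → £0.00
LED flashlight £23.71: all other tangible goods → 7.75% → £1.84
Mechanical keyboard £138.79: electronic goods, £75.00 or more → 4% → £5.55
USB-C hub £26.92: electronic goods, under £75.00 → 0% → £0.00
Total tax = £1.84 + £5.55 = £7.39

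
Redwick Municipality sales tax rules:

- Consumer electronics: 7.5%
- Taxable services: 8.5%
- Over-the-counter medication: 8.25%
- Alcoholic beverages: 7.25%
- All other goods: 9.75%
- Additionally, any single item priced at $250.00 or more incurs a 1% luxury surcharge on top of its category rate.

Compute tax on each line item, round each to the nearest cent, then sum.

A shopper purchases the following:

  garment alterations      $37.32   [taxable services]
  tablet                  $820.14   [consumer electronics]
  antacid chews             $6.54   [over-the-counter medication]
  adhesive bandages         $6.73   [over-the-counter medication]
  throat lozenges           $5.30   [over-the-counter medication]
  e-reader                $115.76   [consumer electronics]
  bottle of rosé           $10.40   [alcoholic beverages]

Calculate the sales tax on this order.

$83.85

Garment alterations $37.32: taxable services → 8.5% → $3.17
Tablet $820.14: consumer electronics → 7.5% + 1% surcharge = 8.5% → $69.71
Antacid chews $6.54: over-the-counter medication → 8.25% → $0.54
Adhesive bandages $6.73: over-the-counter medication → 8.25% → $0.56
Throat lozenges $5.30: over-the-counter medication → 8.25% → $0.44
E-reader $115.76: consumer electronics → 7.5% → $8.68
Bottle of rosé $10.40: alcoholic beverages → 7.25% → $0.75
Total tax = $3.17 + $69.71 + $0.54 + $0.56 + $0.44 + $8.68 + $0.75 = $83.85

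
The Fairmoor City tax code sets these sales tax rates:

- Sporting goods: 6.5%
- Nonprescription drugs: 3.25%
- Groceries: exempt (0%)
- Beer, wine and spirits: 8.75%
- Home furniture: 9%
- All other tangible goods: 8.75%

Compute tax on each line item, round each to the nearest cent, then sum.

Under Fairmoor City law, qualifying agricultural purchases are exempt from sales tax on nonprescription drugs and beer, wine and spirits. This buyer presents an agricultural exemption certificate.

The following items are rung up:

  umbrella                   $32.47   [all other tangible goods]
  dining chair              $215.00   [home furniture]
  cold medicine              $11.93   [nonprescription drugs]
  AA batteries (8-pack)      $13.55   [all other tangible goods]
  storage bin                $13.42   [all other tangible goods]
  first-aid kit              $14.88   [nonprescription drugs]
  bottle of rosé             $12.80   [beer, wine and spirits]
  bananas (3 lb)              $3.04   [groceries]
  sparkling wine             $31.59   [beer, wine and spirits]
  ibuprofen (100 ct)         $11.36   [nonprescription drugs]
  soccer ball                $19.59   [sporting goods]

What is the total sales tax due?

$25.82

Umbrella $32.47: all other tangible goods → 8.75% → $2.84
Dining chair $215.00: home furniture → 9% → $19.35
Cold medicine $11.93: nonprescription drugs, buyer-exempt → 0% → $0.00
AA batteries (8-pack) $13.55: all other tangible goods → 8.75% → $1.19
Storage bin $13.42: all other tangible goods → 8.75% → $1.17
First-aid kit $14.88: nonprescription drugs, buyer-exempt → 0% → $0.00
Bottle of rosé $12.80: beer, wine and spirits, buyer-exempt → 0% → $0.00
Bananas (3 lb) $3.04: groceries → 0% → $0.00
Sparkling wine $31.59: beer, wine and spirits, buyer-exempt → 0% → $0.00
Ibuprofen (100 ct) $11.36: nonprescription drugs, buyer-exempt → 0% → $0.00
Soccer ball $19.59: sporting goods → 6.5% → $1.27
Total tax = $2.84 + $19.35 + $1.19 + $1.17 + $1.27 = $25.82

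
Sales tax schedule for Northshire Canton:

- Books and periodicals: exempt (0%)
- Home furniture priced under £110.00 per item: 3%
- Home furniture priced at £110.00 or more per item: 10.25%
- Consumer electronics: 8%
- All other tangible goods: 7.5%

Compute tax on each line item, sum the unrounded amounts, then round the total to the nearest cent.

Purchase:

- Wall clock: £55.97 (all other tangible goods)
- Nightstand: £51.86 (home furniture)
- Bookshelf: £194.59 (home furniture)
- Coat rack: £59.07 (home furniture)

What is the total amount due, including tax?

Wall clock £55.97: all other tangible goods → 7.5% → £4.19775
Nightstand £51.86: home furniture, under £110.00 → 3% → £1.5558
Bookshelf £194.59: home furniture, £110.00 or more → 10.25% → £19.945475
Coat rack £59.07: home furniture, under £110.00 → 3% → £1.7721
Subtotal = £361.49; unrounded tax = £27.471125 → £27.47; total due = £388.96

£388.96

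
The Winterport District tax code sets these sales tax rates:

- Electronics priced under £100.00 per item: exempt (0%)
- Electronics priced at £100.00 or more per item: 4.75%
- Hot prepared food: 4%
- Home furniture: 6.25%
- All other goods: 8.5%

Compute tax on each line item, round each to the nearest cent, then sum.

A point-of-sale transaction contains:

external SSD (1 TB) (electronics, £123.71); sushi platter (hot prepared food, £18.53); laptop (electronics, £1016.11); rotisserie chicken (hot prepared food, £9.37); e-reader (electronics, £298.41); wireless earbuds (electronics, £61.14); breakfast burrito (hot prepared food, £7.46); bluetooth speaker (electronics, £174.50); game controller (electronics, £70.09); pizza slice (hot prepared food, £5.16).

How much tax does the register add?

£78.23

External SSD (1 TB) £123.71: electronics, £100.00 or more → 4.75% → £5.88
Sushi platter £18.53: hot prepared food → 4% → £0.74
Laptop £1016.11: electronics, £100.00 or more → 4.75% → £48.27
Rotisserie chicken £9.37: hot prepared food → 4% → £0.37
E-reader £298.41: electronics, £100.00 or more → 4.75% → £14.17
Wireless earbuds £61.14: electronics, under £100.00 → 0% → £0.00
Breakfast burrito £7.46: hot prepared food → 4% → £0.30
Bluetooth speaker £174.50: electronics, £100.00 or more → 4.75% → £8.29
Game controller £70.09: electronics, under £100.00 → 0% → £0.00
Pizza slice £5.16: hot prepared food → 4% → £0.21
Total tax = £5.88 + £0.74 + £48.27 + £0.37 + £14.17 + £0.30 + £8.29 + £0.21 = £78.23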